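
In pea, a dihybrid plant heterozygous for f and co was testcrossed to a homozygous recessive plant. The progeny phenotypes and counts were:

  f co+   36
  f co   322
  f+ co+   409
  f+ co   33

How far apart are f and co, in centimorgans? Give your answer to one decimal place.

8.6 centimorgans

The two most frequent classes, f+ co+ (409) and f co (322), are the parental types, so the F1 was f+ co+ / f co.
The recombinant classes are f+ co and f co+: 33 + 36 = 69.
Recombination frequency = 69/800 = 0.0862 ≈ 8.6%, i.e. 8.6 centimorgans.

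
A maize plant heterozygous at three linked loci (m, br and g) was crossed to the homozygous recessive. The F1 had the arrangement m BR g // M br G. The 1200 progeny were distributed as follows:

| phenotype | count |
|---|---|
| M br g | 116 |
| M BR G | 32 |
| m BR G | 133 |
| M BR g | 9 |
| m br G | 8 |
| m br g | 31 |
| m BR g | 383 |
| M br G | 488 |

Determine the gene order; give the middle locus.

The two rarest classes, M BR g and m br G, are the double crossovers. Comparing them with the parentals, only the m allele has switched, so m is the middle locus and the order is g – m – br.

m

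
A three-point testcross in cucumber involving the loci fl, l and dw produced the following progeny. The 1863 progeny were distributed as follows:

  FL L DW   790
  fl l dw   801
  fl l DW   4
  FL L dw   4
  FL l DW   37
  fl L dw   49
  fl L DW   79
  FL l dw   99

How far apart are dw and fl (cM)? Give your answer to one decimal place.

10.0 cM

The two most frequent reciprocal classes, fl l dw and FL L DW, are the parental types, so the F1 was fl l dw / FL L DW.
The two rarest classes, fl l DW and FL L dw, are the double crossovers. Comparing them with the parentals, only the dw allele has switched, so dw is the middle locus and the order is fl – dw – l.
Crossovers in the fl–dw interval produce the single-crossover classes FL l dw and fl L DW (99 + 79 = 178) plus the double crossovers (8).
RF(fl–dw) = (178 + 8) / 1863 = 186/1863 = 0.0998 → 10.0 cM.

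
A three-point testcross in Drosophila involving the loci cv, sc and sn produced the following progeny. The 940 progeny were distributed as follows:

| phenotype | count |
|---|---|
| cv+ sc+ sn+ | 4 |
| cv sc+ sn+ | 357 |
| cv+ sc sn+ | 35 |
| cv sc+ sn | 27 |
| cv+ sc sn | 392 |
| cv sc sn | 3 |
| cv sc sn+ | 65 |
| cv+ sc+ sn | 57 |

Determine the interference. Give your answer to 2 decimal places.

The two most frequent reciprocal classes, cv+ sc sn and cv sc+ sn+, are the parental types, so the F1 was cv+ sc sn / cv sc+ sn+.
The two rarest classes, cv sc sn and cv+ sc+ sn+, are the double crossovers. Comparing them with the parentals, only the cv allele has switched, so cv is the middle locus and the order is sc – cv – sn.
sc–cv: (122 + 7)/940 = 0.1372; cv–sn: (62 + 7)/940 = 0.0734.
Expected DCO frequency = 0.1372 × 0.0734 ≈ 0.01007; observed = 7/940 ≈ 0.00745.
Coefficient of coincidence = 0.00745/0.01007 ≈ 0.74; interference = 1 − 0.74 = 0.26.

0.26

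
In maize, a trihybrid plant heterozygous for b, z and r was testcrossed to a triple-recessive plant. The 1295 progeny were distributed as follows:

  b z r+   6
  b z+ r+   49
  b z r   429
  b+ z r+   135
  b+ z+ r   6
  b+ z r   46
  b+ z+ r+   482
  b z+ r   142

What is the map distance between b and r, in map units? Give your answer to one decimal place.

8.3 map units

The two most frequent reciprocal classes, b z r and b+ z+ r+, are the parental types, so the F1 was b z r / b+ z+ r+.
The two rarest classes, b z r+ and b+ z+ r, are the double crossovers. Comparing them with the parentals, only the r allele has switched, so r is the middle locus and the order is z – r – b.
Crossovers in the r–b interval produce the single-crossover classes b+ z r and b z+ r+ (46 + 49 = 95) plus the double crossovers (12).
RF(r–b) = (95 + 12) / 1295 = 107/1295 = 0.0826 → 8.3 map units.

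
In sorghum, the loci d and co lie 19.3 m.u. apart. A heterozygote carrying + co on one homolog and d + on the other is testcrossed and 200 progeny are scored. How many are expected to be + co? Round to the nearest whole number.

81

A map distance of 19.3 m.u. corresponds to a recombination frequency of 0.193.
The F1 is + co / d +, so + co is a parental gamete class with expected frequency (1 − r)/2 = 0.807/2 = 0.4035.
Expected number = 0.4035 × 200 = 80.70 ≈ 81.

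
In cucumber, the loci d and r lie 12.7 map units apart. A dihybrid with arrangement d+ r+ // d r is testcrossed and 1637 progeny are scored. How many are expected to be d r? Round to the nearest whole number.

715

A map distance of 12.7 map units corresponds to a recombination frequency of 0.127.
The F1 is d+ r+ / d r, so d r is a parental gamete class with expected frequency (1 − r)/2 = 0.873/2 = 0.4365.
Expected number = 0.4365 × 1637 = 714.55 ≈ 715.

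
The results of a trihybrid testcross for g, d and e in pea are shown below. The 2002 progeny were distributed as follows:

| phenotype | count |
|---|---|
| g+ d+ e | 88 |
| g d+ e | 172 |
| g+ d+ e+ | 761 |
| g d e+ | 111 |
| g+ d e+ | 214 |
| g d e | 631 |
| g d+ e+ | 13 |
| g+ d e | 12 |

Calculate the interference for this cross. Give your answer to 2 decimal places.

The two most frequent reciprocal classes, g+ d+ e+ and g d e, are the parental types, so the F1 was g+ d+ e+ / g d e.
The two rarest classes, g d+ e+ and g+ d e, are the double crossovers. Comparing them with the parentals, only the g allele has switched, so g is the middle locus and the order is e – g – d.
e–g: (199 + 25)/2002 = 0.1119; g–d: (386 + 25)/2002 = 0.2053.
Expected DCO frequency = 0.1119 × 0.2053 ≈ 0.02297; observed = 25/2002 ≈ 0.01249.
Coefficient of coincidence = 0.01249/0.02297 ≈ 0.54; interference = 1 − 0.54 = 0.46.

0.46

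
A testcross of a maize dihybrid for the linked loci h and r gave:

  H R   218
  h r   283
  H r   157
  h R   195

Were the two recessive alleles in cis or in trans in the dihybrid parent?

cis

The two most frequent classes are H R (218) and h r (283); these are the parental (non-recombinant) types.
So the F1 carried H R on one chromosome and h r on the other — the recessive alleles are on the same chromosome (cis / coupling).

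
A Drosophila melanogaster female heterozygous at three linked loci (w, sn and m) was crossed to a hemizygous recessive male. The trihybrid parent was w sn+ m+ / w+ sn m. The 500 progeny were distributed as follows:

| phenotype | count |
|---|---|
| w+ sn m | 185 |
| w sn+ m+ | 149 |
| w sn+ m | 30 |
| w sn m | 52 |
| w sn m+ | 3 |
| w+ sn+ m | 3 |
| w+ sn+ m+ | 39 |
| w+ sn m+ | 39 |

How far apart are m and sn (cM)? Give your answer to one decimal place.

The two rarest classes, w sn m+ and w+ sn+ m, are the double crossovers. Comparing them with the parentals, only the sn allele has switched, so sn is the middle locus and the order is w – sn – m.
Crossovers in the sn–m interval produce the single-crossover classes w sn+ m and w+ sn m+ (30 + 39 = 69) plus the double crossovers (6).
RF(sn–m) = (69 + 6) / 500 = 75/500 = 0.1500 → 15.0 cM.

15.0 cM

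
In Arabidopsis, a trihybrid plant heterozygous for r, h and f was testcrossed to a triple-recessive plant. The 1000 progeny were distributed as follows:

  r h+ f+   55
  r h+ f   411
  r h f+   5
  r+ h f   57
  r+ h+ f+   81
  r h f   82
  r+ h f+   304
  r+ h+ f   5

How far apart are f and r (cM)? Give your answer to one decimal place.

The two most frequent reciprocal classes, r+ h f+ and r h+ f, are the parental types, so the F1 was r+ h f+ / r h+ f.
The two rarest classes, r h f+ and r+ h+ f, are the double crossovers. Comparing them with the parentals, only the r allele has switched, so r is the middle locus and the order is h – r – f.
Crossovers in the r–f interval produce the single-crossover classes r+ h f and r h+ f+ (57 + 55 = 112) plus the double crossovers (10).
RF(r–f) = (112 + 10) / 1000 = 122/1000 = 0.1220 → 12.2 cM.

12.2 cM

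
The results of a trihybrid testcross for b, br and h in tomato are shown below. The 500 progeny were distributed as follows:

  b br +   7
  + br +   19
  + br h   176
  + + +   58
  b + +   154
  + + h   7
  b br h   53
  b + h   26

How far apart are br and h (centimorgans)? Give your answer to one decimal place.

The two most frequent reciprocal classes, + br h and b + +, are the parental types, so the F1 was + br h / b + +.
The two rarest classes, + + h and b br +, are the double crossovers. Comparing them with the parentals, only the br allele has switched, so br is the middle locus and the order is h – br – b.
Crossovers in the h–br interval produce the single-crossover classes + br + and b + h (19 + 26 = 45) plus the double crossovers (14).
RF(h–br) = (45 + 14) / 500 = 59/500 = 0.1180 → 11.8 centimorgans.

11.8 centimorgans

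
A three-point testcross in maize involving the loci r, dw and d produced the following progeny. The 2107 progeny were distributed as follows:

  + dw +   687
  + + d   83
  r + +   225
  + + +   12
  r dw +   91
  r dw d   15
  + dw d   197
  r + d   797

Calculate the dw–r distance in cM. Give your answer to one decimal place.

The two most frequent reciprocal classes, r + d and + dw +, are the parental types, so the F1 was r + d / + dw +.
The two rarest classes, r dw d and + + +, are the double crossovers. Comparing them with the parentals, only the dw allele has switched, so dw is the middle locus and the order is d – dw – r.
Crossovers in the dw–r interval produce the single-crossover classes + + d and r dw + (83 + 91 = 174) plus the double crossovers (27).
RF(dw–r) = (174 + 27) / 2107 = 201/2107 = 0.0954 → 9.5 cM.

9.5 cM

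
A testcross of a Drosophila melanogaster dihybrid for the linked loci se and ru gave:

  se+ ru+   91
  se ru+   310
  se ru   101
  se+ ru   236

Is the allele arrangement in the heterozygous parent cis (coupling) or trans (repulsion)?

trans

The two most frequent classes are se+ ru (236) and se ru+ (310); these are the parental (non-recombinant) types.
So the F1 carried se+ ru on one chromosome and se ru+ on the other — the recessive alleles are on opposite chromosomes (trans / repulsion).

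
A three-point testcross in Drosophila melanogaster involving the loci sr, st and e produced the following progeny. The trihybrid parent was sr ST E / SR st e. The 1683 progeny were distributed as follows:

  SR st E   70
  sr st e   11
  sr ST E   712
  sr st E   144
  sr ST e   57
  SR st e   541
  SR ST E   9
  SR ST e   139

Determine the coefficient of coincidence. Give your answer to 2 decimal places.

0.76

The two rarest classes, SR ST E and sr st e, are the double crossovers. Comparing them with the parentals, only the sr allele has switched, so sr is the middle locus and the order is e – sr – st.
e–sr: (127 + 20)/1683 = 0.0873; sr–st: (283 + 20)/1683 = 0.1800.
Expected DCO frequency = 0.0873 × 0.1800 ≈ 0.01571; observed = 20/1683 ≈ 0.01188.
Coefficient of coincidence = 0.01188/0.01571 ≈ 0.76.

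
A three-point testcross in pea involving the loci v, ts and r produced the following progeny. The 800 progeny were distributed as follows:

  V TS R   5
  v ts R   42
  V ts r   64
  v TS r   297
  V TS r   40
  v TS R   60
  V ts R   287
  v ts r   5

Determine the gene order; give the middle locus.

The two most frequent reciprocal classes, v TS r and V ts R, are the parental types, so the F1 was v TS r / V ts R.
The two rarest classes, v ts r and V TS R, are the double crossovers. Comparing them with the parentals, only the ts allele has switched, so ts is the middle locus and the order is r – ts – v.

ts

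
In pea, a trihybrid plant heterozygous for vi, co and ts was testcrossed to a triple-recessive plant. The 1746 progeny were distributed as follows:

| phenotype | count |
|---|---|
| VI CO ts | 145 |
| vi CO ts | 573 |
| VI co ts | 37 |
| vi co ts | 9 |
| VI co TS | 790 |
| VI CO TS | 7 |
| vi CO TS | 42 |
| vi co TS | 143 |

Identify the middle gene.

co

The two most frequent reciprocal classes, vi CO ts and VI co TS, are the parental types, so the F1 was vi CO ts / VI co TS.
The two rarest classes, vi co ts and VI CO TS, are the double crossovers. Comparing them with the parentals, only the co allele has switched, so co is the middle locus and the order is ts – co – vi.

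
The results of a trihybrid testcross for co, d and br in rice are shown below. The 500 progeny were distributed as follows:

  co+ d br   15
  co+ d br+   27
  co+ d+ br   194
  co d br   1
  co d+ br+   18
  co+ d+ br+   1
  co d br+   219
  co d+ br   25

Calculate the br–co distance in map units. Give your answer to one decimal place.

The two most frequent reciprocal classes, co d br+ and co+ d+ br, are the parental types, so the F1 was co d br+ / co+ d+ br.
The two rarest classes, co d br and co+ d+ br+, are the double crossovers. Comparing them with the parentals, only the br allele has switched, so br is the middle locus and the order is co – br – d.
Crossovers in the co–br interval produce the single-crossover classes co+ d br+ and co d+ br (27 + 25 = 52) plus the double crossovers (2).
RF(co–br) = (52 + 2) / 500 = 54/500 = 0.1080 → 10.8 map units.

10.8 map units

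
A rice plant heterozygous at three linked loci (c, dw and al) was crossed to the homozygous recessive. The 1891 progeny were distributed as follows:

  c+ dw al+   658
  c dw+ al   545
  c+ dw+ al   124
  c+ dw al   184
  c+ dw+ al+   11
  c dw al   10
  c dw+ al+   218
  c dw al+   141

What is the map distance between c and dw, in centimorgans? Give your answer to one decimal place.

The two most frequent reciprocal classes, c dw+ al and c+ dw al+, are the parental types, so the F1 was c dw+ al / c+ dw al+.
The two rarest classes, c dw al and c+ dw+ al+, are the double crossovers. Comparing them with the parentals, only the dw allele has switched, so dw is the middle locus and the order is al – dw – c.
Crossovers in the dw–c interval produce the single-crossover classes c+ dw+ al and c dw al+ (124 + 141 = 265) plus the double crossovers (21).
RF(dw–c) = (265 + 21) / 1891 = 286/1891 = 0.1512 → 15.1 centimorgans.

15.1 centimorgans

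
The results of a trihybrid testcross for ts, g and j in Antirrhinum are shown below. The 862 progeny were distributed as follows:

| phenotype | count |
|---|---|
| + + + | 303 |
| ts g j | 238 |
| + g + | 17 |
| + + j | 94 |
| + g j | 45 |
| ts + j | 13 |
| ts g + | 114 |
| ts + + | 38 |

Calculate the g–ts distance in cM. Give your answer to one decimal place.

13.1 cM

The two most frequent reciprocal classes, + + + and ts g j, are the parental types, so the F1 was + + + / ts g j.
The two rarest classes, + g + and ts + j, are the double crossovers. Comparing them with the parentals, only the g allele has switched, so g is the middle locus and the order is ts – g – j.
Crossovers in the ts–g interval produce the single-crossover classes ts + + and + g j (38 + 45 = 83) plus the double crossovers (30).
RF(ts–g) = (83 + 30) / 862 = 113/862 = 0.1311 → 13.1 cM.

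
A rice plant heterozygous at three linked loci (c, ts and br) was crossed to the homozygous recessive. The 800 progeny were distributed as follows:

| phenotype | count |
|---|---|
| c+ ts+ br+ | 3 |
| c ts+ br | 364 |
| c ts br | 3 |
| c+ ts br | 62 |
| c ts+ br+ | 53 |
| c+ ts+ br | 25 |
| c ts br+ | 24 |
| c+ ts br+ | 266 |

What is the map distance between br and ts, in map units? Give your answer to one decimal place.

15.1 map units

The two most frequent reciprocal classes, c ts+ br and c+ ts br+, are the parental types, so the F1 was c ts+ br / c+ ts br+.
The two rarest classes, c ts br and c+ ts+ br+, are the double crossovers. Comparing them with the parentals, only the ts allele has switched, so ts is the middle locus and the order is c – ts – br.
Crossovers in the ts–br interval produce the single-crossover classes c ts+ br+ and c+ ts br (53 + 62 = 115) plus the double crossovers (6).
RF(ts–br) = (115 + 6) / 800 = 121/800 = 0.1512 → 15.1 map units.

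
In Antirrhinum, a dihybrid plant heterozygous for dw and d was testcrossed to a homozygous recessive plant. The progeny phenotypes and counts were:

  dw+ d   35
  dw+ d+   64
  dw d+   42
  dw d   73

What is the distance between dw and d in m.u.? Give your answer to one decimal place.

The two most frequent classes, dw+ d+ (64) and dw d (73), are the parental types, so the F1 was dw+ d+ / dw d.
The recombinant classes are dw+ d and dw d+: 35 + 42 = 77.
Recombination frequency = 77/214 = 0.3598 ≈ 36.0%, i.e. 36.0 m.u.

36.0 m.u.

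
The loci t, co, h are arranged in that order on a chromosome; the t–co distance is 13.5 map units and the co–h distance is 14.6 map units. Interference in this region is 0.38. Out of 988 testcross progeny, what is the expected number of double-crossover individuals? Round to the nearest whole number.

12

Map distances give recombination frequencies of 0.135 and 0.146 for the two intervals.
With interference 0.38 (so coincidence = 0.62), expected double-crossover frequency = 0.135 × 0.146 × 0.62 = 0.01222.
Expected number = 0.01222 × 988 = 12.07 ≈ 12.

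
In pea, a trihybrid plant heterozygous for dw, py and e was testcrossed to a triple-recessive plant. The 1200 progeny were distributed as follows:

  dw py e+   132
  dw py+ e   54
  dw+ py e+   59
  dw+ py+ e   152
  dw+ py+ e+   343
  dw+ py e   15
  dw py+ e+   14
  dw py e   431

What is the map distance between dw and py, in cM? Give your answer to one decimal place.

The two most frequent reciprocal classes, dw+ py+ e+ and dw py e, are the parental types, so the F1 was dw+ py+ e+ / dw py e.
The two rarest classes, dw py+ e+ and dw+ py e, are the double crossovers. Comparing them with the parentals, only the dw allele has switched, so dw is the middle locus and the order is py – dw – e.
Crossovers in the py–dw interval produce the single-crossover classes dw+ py e+ and dw py+ e (59 + 54 = 113) plus the double crossovers (29).
RF(py–dw) = (113 + 29) / 1200 = 142/1200 = 0.1183 → 11.8 cM.

11.8 cM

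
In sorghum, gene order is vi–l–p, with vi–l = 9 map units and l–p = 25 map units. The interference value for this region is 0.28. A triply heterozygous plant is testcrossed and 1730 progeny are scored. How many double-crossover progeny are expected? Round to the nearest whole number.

Map distances give recombination frequencies of 0.090 and 0.250 for the two intervals.
With interference 0.28 (so coincidence = 0.72), expected double-crossover frequency = 0.090 × 0.250 × 0.72 = 0.01620.
Expected number = 0.01620 × 1730 = 28.03 ≈ 28.

28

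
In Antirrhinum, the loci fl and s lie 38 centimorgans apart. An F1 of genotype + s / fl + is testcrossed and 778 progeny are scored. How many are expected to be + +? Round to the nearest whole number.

A map distance of 38 centimorgans corresponds to a recombination frequency of 0.380.
The F1 is + s / fl +, so + + is a recombinant gamete class with expected frequency r/2 = 0.380/2 = 0.1900.
Expected number = 0.1900 × 778 = 147.82 ≈ 148.

148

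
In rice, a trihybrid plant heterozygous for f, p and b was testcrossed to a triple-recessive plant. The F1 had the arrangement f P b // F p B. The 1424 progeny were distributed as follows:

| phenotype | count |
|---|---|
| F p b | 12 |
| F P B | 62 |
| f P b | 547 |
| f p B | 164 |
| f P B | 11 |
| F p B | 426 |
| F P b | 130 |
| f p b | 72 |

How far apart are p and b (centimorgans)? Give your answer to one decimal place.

The two rarest classes, f P B and F p b, are the double crossovers. Comparing them with the parentals, only the b allele has switched, so b is the middle locus and the order is f – b – p.
Crossovers in the b–p interval produce the single-crossover classes f p b and F P B (72 + 62 = 134) plus the double crossovers (23).
RF(b–p) = (134 + 23) / 1424 = 157/1424 = 0.1103 → 11.0 centimorgans.

11.0 centimorgans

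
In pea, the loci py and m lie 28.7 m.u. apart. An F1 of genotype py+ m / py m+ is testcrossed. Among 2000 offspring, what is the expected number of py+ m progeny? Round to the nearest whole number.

A map distance of 28.7 m.u. corresponds to a recombination frequency of 0.287.
The F1 is py+ m / py m+, so py+ m is a parental gamete class with expected frequency (1 − r)/2 = 0.713/2 = 0.3565.
Expected number = 0.3565 × 2000 = 713.00 ≈ 713.

713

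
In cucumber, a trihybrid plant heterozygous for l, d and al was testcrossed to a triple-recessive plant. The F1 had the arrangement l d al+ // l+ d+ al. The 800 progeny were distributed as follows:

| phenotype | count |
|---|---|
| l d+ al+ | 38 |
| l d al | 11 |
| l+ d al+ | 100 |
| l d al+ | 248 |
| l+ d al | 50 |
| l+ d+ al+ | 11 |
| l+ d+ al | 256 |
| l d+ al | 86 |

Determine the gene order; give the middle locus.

al

The two rarest classes, l d al and l+ d+ al+, are the double crossovers. Comparing them with the parentals, only the al allele has switched, so al is the middle locus and the order is l – al – d.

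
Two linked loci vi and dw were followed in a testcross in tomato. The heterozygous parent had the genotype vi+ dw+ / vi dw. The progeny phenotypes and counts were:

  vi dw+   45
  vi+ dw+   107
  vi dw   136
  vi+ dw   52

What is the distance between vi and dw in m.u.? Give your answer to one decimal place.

28.5 m.u.

The recombinant classes are vi+ dw and vi dw+: 52 + 45 = 97.
Recombination frequency = 97/340 = 0.2853 ≈ 28.5%, i.e. 28.5 m.u.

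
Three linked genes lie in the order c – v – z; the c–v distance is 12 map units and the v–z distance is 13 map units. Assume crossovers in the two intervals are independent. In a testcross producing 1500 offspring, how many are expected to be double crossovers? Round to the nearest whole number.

Map distances give recombination frequencies of 0.120 and 0.130 for the two intervals.
With no interference, expected double-crossover frequency = 0.120 × 0.130 = 0.01560.
Expected number = 0.01560 × 1500 = 23.40 ≈ 23.

23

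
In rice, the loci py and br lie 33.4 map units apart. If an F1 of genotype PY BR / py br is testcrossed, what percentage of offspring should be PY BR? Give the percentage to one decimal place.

33.3%

A map distance of 33.4 map units corresponds to a recombination frequency of 0.334.
The F1 is PY BR / py br, so PY BR is a parental gamete class with expected frequency (1 − r)/2 = 0.666/2 = 0.3330.
That is 0.3330 = 33.3% of the progeny.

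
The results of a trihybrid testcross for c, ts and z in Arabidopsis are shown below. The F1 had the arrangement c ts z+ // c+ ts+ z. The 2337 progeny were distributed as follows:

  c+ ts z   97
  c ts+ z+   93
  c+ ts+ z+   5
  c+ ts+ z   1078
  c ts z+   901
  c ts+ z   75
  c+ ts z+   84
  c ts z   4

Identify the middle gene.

The two rarest classes, c ts z and c+ ts+ z+, are the double crossovers. Comparing them with the parentals, only the z allele has switched, so z is the middle locus and the order is c – z – ts.

z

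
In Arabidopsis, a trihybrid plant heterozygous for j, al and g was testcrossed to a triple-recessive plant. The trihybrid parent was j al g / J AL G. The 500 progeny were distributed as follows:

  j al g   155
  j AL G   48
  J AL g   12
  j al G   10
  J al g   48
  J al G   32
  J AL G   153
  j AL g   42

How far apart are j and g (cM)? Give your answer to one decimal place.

The two rarest classes, j al G and J AL g, are the double crossovers. Comparing them with the parentals, only the g allele has switched, so g is the middle locus and the order is al – g – j.
Crossovers in the g–j interval produce the single-crossover classes J al g and j AL G (48 + 48 = 96) plus the double crossovers (22).
RF(g–j) = (96 + 22) / 500 = 118/500 = 0.2360 → 23.6 cM.

23.6 cM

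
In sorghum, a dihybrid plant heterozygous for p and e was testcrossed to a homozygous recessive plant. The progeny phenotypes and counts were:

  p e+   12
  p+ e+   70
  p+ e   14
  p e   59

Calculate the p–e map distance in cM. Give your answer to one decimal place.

The two most frequent classes, p+ e+ (70) and p e (59), are the parental types, so the F1 was p+ e+ / p e.
The recombinant classes are p+ e and p e+: 14 + 12 = 26.
Recombination frequency = 26/155 = 0.1677 ≈ 16.8%, i.e. 16.8 cM.

16.8 cM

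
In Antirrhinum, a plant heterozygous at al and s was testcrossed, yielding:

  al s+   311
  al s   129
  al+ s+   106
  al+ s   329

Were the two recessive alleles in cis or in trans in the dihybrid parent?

The two most frequent classes are al+ s (329) and al s+ (311); these are the parental (non-recombinant) types.
So the F1 carried al+ s on one chromosome and al s+ on the other — the recessive alleles are on opposite chromosomes (trans / repulsion).

trans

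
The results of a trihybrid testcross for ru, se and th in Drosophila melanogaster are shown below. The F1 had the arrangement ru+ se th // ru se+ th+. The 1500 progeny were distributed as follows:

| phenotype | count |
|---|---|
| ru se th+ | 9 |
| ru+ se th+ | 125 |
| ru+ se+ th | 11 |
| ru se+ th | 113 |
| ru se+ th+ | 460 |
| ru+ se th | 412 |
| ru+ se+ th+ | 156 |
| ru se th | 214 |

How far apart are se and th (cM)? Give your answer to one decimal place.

17.2 cM

The two rarest classes, ru+ se+ th and ru se th+, are the double crossovers. Comparing them with the parentals, only the se allele has switched, so se is the middle locus and the order is ru – se – th.
Crossovers in the se–th interval produce the single-crossover classes ru+ se th+ and ru se+ th (125 + 113 = 238) plus the double crossovers (20).
RF(se–th) = (238 + 20) / 1500 = 258/1500 = 0.1720 → 17.2 cM.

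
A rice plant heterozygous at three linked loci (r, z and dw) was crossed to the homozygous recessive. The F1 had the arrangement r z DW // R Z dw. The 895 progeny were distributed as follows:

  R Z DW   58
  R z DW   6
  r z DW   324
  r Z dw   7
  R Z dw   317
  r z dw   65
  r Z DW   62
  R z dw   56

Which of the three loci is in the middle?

r

The two rarest classes, R z DW and r Z dw, are the double crossovers. Comparing them with the parentals, only the r allele has switched, so r is the middle locus and the order is dw – r – z.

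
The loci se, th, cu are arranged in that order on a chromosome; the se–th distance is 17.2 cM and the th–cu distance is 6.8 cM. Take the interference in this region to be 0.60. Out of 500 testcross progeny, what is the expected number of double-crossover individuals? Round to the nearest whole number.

Map distances give recombination frequencies of 0.172 and 0.068 for the two intervals.
With interference 0.60 (so coincidence = 0.40), expected double-crossover frequency = 0.172 × 0.068 × 0.40 = 0.00468.
Expected number = 0.00468 × 500 = 2.34 ≈ 2.

2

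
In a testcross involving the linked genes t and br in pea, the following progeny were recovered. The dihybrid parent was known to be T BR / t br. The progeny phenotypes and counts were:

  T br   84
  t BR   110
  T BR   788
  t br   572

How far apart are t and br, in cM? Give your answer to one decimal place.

12.5 cM

The recombinant classes are T br and t BR: 84 + 110 = 194.
Recombination frequency = 194/1554 = 0.1248 ≈ 12.5%, i.e. 12.5 cM.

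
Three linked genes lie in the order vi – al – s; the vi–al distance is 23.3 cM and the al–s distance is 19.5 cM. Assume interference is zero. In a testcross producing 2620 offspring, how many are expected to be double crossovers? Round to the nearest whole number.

119

Map distances give recombination frequencies of 0.233 and 0.195 for the two intervals.
With no interference, expected double-crossover frequency = 0.233 × 0.195 = 0.04544.
Expected number = 0.04544 × 2620 = 119.04 ≈ 119.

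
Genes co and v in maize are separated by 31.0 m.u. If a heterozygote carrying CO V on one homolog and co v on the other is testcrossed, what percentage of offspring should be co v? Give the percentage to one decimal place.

34.5%

A map distance of 31.0 m.u. corresponds to a recombination frequency of 0.310.
The F1 is CO V / co v, so co v is a parental gamete class with expected frequency (1 − r)/2 = 0.690/2 = 0.3450.
That is 0.3450 = 34.5% of the progeny.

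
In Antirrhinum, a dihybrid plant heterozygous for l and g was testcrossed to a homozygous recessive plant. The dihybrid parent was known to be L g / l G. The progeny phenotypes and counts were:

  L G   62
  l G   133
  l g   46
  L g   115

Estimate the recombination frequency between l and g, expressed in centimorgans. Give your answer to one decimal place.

The recombinant classes are L G and l g: 62 + 46 = 108.
Recombination frequency = 108/356 = 0.3034 ≈ 30.3%, i.e. 30.3 centimorgans.

30.3 centimorgans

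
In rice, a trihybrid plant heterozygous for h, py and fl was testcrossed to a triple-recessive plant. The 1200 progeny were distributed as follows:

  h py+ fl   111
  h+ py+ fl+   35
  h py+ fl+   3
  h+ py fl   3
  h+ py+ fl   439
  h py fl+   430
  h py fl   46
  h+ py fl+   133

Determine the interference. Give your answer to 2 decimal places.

0.67

The two most frequent reciprocal classes, h+ py+ fl and h py fl+, are the parental types, so the F1 was h+ py+ fl / h py fl+.
The two rarest classes, h+ py fl and h py+ fl+, are the double crossovers. Comparing them with the parentals, only the py allele has switched, so py is the middle locus and the order is h – py – fl.
h–py: (244 + 6)/1200 = 0.2083; py–fl: (81 + 6)/1200 = 0.0725.
Expected DCO frequency = 0.2083 × 0.0725 ≈ 0.01510; observed = 6/1200 ≈ 0.00500.
Coefficient of coincidence = 0.00500/0.01510 ≈ 0.33; interference = 1 − 0.33 = 0.67.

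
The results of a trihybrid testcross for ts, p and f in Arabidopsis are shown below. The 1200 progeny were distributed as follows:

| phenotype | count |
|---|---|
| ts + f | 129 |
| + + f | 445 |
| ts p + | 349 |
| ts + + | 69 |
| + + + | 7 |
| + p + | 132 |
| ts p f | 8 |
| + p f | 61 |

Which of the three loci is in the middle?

The two most frequent reciprocal classes, + + f and ts p +, are the parental types, so the F1 was + + f / ts p +.
The two rarest classes, + + + and ts p f, are the double crossovers. Comparing them with the parentals, only the f allele has switched, so f is the middle locus and the order is ts – f – p.

f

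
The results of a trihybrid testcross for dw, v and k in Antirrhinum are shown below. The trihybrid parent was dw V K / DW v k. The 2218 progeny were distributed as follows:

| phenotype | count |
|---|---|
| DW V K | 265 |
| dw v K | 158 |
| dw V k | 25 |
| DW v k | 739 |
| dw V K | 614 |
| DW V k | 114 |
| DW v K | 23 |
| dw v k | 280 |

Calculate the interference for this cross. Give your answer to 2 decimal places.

The two rarest classes, dw V k and DW v K, are the double crossovers. Comparing them with the parentals, only the k allele has switched, so k is the middle locus and the order is v – k – dw.
v–k: (272 + 48)/2218 = 0.1443; k–dw: (545 + 48)/2218 = 0.2674.
Expected DCO frequency = 0.1443 × 0.2674 ≈ 0.03859; observed = 48/2218 ≈ 0.02164.
Coefficient of coincidence = 0.02164/0.03859 ≈ 0.56; interference = 1 − 0.56 = 0.44.

0.44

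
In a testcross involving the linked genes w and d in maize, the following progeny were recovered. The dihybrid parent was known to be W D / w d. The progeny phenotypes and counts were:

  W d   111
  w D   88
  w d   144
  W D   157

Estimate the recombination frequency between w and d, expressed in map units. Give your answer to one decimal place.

The recombinant classes are W d and w D: 111 + 88 = 199.
Recombination frequency = 199/500 = 0.3980 ≈ 39.8%, i.e. 39.8 map units.

39.8 map units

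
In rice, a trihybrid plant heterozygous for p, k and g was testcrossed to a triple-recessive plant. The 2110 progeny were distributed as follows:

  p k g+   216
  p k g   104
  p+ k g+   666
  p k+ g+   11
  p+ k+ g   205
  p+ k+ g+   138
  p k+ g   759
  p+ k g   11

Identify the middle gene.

The two most frequent reciprocal classes, p k+ g and p+ k g+, are the parental types, so the F1 was p k+ g / p+ k g+.
The two rarest classes, p k+ g+ and p+ k g, are the double crossovers. Comparing them with the parentals, only the g allele has switched, so g is the middle locus and the order is k – g – p.

g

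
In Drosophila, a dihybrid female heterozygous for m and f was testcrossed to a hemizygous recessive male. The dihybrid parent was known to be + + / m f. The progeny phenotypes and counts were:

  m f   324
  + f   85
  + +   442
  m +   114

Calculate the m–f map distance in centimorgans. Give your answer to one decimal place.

The recombinant classes are + f and m +: 85 + 114 = 199.
Recombination frequency = 199/965 = 0.2062 ≈ 20.6%, i.e. 20.6 centimorgans.

20.6 centimorgans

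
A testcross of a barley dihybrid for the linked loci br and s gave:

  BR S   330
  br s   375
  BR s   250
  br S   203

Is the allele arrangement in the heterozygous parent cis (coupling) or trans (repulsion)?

The two most frequent classes are BR S (330) and br s (375); these are the parental (non-recombinant) types.
So the F1 carried BR S on one chromosome and br s on the other — the recessive alleles are on the same chromosome (cis / coupling).

cis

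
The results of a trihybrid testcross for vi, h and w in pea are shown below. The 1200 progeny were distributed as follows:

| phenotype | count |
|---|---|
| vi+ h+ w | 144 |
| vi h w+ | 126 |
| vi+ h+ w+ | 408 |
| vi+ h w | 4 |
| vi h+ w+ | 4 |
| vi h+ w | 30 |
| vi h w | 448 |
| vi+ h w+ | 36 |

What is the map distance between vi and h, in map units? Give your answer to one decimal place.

The two most frequent reciprocal classes, vi+ h+ w+ and vi h w, are the parental types, so the F1 was vi+ h+ w+ / vi h w.
The two rarest classes, vi h+ w+ and vi+ h w, are the double crossovers. Comparing them with the parentals, only the vi allele has switched, so vi is the middle locus and the order is h – vi – w.
Crossovers in the h–vi interval produce the single-crossover classes vi+ h w+ and vi h+ w (36 + 30 = 66) plus the double crossovers (8).
RF(h–vi) = (66 + 8) / 1200 = 74/1200 = 0.0617 → 6.2 map units.

6.2 map units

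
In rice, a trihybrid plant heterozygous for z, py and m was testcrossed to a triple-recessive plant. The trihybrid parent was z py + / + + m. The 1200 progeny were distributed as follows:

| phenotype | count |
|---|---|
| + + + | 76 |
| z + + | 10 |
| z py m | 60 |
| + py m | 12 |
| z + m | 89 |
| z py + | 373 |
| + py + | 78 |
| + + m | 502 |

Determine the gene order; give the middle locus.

py

The two rarest classes, z + + and + py m, are the double crossovers. Comparing them with the parentals, only the py allele has switched, so py is the middle locus and the order is m – py – z.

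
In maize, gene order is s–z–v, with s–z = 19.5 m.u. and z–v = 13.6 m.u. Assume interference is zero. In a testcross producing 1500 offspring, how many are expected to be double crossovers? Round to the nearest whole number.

Map distances give recombination frequencies of 0.195 and 0.136 for the two intervals.
With no interference, expected double-crossover frequency = 0.195 × 0.136 = 0.02652.
Expected number = 0.02652 × 1500 = 39.78 ≈ 40.

40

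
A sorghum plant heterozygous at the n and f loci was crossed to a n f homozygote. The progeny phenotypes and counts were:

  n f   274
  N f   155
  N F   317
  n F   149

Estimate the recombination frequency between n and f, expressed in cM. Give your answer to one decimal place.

The two most frequent classes, N F (317) and n f (274), are the parental types, so the F1 was N F / n f.
The recombinant classes are N f and n F: 155 + 149 = 304.
Recombination frequency = 304/895 = 0.3397 ≈ 34.0%, i.e. 34.0 cM.

34.0 cM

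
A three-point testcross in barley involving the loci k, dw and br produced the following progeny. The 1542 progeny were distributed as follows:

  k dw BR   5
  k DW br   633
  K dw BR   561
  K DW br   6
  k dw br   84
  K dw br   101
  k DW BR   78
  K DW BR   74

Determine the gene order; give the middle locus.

The two most frequent reciprocal classes, K dw BR and k DW br, are the parental types, so the F1 was K dw BR / k DW br.
The two rarest classes, k dw BR and K DW br, are the double crossovers. Comparing them with the parentals, only the k allele has switched, so k is the middle locus and the order is br – k – dw.

k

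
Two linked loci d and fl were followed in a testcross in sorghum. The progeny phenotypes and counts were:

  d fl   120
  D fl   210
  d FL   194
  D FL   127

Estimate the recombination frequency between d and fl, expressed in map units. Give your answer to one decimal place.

37.9 map units

The two most frequent classes, D fl (210) and d FL (194), are the parental types, so the F1 was D fl / d FL.
The recombinant classes are D FL and d fl: 127 + 120 = 247.
Recombination frequency = 247/651 = 0.3794 ≈ 37.9%, i.e. 37.9 map units.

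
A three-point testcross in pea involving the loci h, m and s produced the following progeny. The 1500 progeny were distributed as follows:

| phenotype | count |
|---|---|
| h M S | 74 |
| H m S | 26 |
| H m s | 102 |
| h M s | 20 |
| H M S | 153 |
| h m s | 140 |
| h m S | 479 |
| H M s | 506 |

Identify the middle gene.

h

The two most frequent reciprocal classes, H M s and h m S, are the parental types, so the F1 was H M s / h m S.
The two rarest classes, h M s and H m S, are the double crossovers. Comparing them with the parentals, only the h allele has switched, so h is the middle locus and the order is s – h – m.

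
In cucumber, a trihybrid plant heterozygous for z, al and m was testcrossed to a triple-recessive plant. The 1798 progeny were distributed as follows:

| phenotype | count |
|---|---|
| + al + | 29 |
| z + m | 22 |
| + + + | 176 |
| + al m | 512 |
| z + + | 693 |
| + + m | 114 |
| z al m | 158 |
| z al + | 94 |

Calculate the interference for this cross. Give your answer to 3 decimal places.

0.080

The two most frequent reciprocal classes, + al m and z + +, are the parental types, so the F1 was + al m / z + +.
The two rarest classes, + al + and z + m, are the double crossovers. Comparing them with the parentals, only the m allele has switched, so m is the middle locus and the order is z – m – al.
z–m: (334 + 51)/1798 = 0.2141; m–al: (208 + 51)/1798 = 0.1440.
Expected DCO frequency = 0.2141 × 0.1440 ≈ 0.03083; observed = 51/1798 ≈ 0.02836.
Coefficient of coincidence = 0.02836/0.03083 ≈ 0.920; interference = 1 − 0.920 = 0.080.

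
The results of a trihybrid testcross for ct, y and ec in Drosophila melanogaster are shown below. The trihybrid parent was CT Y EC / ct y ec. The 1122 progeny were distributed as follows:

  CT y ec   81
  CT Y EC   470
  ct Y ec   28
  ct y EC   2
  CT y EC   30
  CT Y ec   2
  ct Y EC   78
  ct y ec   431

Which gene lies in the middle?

ec

The two rarest classes, CT Y ec and ct y EC, are the double crossovers. Comparing them with the parentals, only the ec allele has switched, so ec is the middle locus and the order is ct – ec – y.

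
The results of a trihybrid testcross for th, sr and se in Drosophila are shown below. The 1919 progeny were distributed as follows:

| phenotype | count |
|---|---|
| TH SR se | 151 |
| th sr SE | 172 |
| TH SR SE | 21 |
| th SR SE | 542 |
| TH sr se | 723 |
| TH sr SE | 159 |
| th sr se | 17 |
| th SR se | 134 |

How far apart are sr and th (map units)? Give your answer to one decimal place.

The two most frequent reciprocal classes, TH sr se and th SR SE, are the parental types, so the F1 was TH sr se / th SR SE.
The two rarest classes, th sr se and TH SR SE, are the double crossovers. Comparing them with the parentals, only the th allele has switched, so th is the middle locus and the order is sr – th – se.
Crossovers in the sr–th interval produce the single-crossover classes TH SR se and th sr SE (151 + 172 = 323) plus the double crossovers (38).
RF(sr–th) = (323 + 38) / 1919 = 361/1919 = 0.1881 → 18.8 map units.

18.8 map units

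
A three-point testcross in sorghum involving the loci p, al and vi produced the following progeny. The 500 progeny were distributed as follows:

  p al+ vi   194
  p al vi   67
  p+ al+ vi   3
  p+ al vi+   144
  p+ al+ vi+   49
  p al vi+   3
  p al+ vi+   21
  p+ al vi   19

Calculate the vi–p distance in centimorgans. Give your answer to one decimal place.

The two most frequent reciprocal classes, p al+ vi and p+ al vi+, are the parental types, so the F1 was p al+ vi / p+ al vi+.
The two rarest classes, p+ al+ vi and p al vi+, are the double crossovers. Comparing them with the parentals, only the p allele has switched, so p is the middle locus and the order is al – p – vi.
Crossovers in the p–vi interval produce the single-crossover classes p al+ vi+ and p+ al vi (21 + 19 = 40) plus the double crossovers (6).
RF(p–vi) = (40 + 6) / 500 = 46/500 = 0.0920 → 9.2 centimorgans.

9.2 centimorgans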